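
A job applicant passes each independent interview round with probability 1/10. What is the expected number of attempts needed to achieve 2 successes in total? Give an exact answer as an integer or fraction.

By linearity (sum of 2 independent geometric waits), E[trials] = 2/p = 2/(1/10) = 20.

20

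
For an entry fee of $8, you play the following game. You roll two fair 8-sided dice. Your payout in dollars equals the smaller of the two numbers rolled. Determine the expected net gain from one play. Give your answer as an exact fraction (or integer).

Distribution of the smaller of the two numbers rolled: 1 w.p. 15/64, 2 w.p. 13/64, 3 w.p. 11/64, 4 w.p. 9/64, 5 w.p. 7/64, 6 w.p. 5/64, …
E[payout] = (15/64)·1 + (13/64)·2 + (11/64)·3 + (9/64)·4 + (7/64)·5 + (5/64)·6 + (3/64)·7 + (1/64)·8 = 51/16
Expected profit = 51/16 − 8 = -77/16

-77/16 dollars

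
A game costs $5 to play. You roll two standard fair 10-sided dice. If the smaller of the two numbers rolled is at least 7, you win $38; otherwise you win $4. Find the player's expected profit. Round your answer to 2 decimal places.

E[payout] = (21/25)·4 + (4/25)·38 = 236/25
Expected profit = 236/25 − 5 = 111/25 ≈ $4.44

$4.44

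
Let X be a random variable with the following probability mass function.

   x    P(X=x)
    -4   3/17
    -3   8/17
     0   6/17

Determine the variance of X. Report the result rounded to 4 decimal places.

E[X] = (3/17)·(-4) + (8/17)·(-3) + (6/17)·0 = -36/17
E[X²] = (3/17)·16 + (8/17)·9 + (6/17)·0 = 120/17
Var(X) = 120/17 − (-36/17)² = 744/289 ≈ 2.5744

2.5744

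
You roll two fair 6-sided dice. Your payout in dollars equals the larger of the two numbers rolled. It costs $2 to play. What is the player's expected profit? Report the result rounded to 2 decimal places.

$2.47

Distribution of the larger of the two numbers rolled: 1 w.p. 1/36, 2 w.p. 1/12, 3 w.p. 5/36, 4 w.p. 7/36, 5 w.p. 1/4, 6 w.p. 11/36
E[payout] = (1/36)·1 + (1/12)·2 + (5/36)·3 + (7/36)·4 + (1/4)·5 + (11/36)·6 = 161/36
Expected profit = 161/36 − 2 = 89/36 ≈ $2.47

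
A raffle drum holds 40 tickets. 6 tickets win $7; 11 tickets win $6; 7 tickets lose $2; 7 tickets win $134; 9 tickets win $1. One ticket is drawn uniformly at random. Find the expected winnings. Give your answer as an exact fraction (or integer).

E[payout] = (6/40)·7 + (11/40)·6 + (7/40)·(-2) + (7/40)·134 + (9/40)·1 = 1041/40

1041/40 dollars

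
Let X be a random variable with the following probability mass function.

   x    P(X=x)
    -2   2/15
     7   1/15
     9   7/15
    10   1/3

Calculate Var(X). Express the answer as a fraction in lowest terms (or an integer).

3404/225

E[X] = (2/15)·(-2) + (1/15)·7 + (7/15)·9 + (1/3)·10 = 116/15
E[X²] = (2/15)·4 + (1/15)·49 + (7/15)·81 + (1/3)·100 = 1124/15
Var(X) = 1124/15 − (116/15)² = 3404/225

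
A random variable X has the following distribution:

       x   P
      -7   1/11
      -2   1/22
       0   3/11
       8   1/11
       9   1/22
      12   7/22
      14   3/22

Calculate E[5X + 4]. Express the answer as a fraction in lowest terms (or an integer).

E[5x+4] = (1/11)·(-31) + (1/22)·(-6) + (3/11)·4 + (1/11)·44 + (1/22)·49 + (7/22)·64 + (3/22)·74
     = 763/22

763/22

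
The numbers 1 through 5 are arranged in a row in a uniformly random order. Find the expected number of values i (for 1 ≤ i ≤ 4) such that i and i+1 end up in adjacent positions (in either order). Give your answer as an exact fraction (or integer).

For each i ∈ {1,…,4}, let Xᵢ = 1 if i and i+1 are adjacent. P(Xᵢ=1) = 2·(5−1)!/5! = 2/5.
By linearity, E[ΣXᵢ] = (4)·(2/5) = 8/5.

8/5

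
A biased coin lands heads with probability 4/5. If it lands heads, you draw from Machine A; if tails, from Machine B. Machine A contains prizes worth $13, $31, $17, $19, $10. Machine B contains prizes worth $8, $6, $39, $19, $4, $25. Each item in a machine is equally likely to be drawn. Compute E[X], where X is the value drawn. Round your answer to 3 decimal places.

$17.767

E[X | Machine A] = (13 + 31 + 17 + 19 + 10)/5 = 18
E[X | Machine B] = (8 + 6 + 39 + 19 + 4 + 25)/6 = 101/6
E[X] = (4/5)·18 + (1/5)·101/6 = 533/30 ≈ 17.767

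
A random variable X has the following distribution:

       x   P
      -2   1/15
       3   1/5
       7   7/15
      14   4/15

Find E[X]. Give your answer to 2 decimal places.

E[X] = (1/15)·(-2) + (1/5)·3 + (7/15)·7 + (4/15)·14
     = 112/15 ≈ 7.47

7.47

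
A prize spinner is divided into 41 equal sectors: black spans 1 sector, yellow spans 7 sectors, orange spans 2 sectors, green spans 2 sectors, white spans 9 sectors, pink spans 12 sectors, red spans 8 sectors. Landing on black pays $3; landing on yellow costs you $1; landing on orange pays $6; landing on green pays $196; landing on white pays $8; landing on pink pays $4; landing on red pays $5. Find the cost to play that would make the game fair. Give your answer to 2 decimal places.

E[payout] = (1/41)·3 + (7/41)·(-1) + (2/41)·6 + (2/41)·196 + (9/41)·8 + (12/41)·4 + (8/41)·5 = 560/41
Fair fee = E[payout] = 560/41 ≈ $13.66

$13.66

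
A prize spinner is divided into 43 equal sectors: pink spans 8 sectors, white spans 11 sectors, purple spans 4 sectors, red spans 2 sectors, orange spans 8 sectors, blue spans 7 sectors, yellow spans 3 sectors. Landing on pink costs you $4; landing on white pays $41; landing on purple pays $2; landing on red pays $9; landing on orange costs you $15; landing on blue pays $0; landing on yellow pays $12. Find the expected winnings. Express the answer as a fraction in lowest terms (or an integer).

E[payout] = (8/43)·(-4) + (11/43)·41 + (4/43)·2 + (2/43)·9 + (8/43)·(-15) + (7/43)·0 + (3/43)·12 = 361/43

361/43 dollars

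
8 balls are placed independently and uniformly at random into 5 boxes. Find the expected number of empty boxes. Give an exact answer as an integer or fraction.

Let Xⱼ=1 if box j is empty. P(Xⱼ=1) = ((5-1)/5)^8 = 65536/390625.
By linearity, E[#empty] = 5·65536/390625 = 65536/78125.

65536/78125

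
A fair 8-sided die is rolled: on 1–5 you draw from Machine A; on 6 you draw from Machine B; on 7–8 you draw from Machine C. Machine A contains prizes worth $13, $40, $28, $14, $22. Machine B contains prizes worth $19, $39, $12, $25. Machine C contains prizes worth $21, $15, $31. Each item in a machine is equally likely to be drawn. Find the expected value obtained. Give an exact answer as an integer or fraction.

E[X | Machine A] = (13 + 40 + 28 + 14 + 22)/5 = 117/5
E[X | Machine B] = (19 + 39 + 12 + 25)/4 = 95/4
E[X | Machine C] = (21 + 15 + 31)/3 = 67/3
E[X] = (5/8)·117/5 + (1/8)·95/4 + (1/4)·67/3 = 2225/96

2225/96 dollars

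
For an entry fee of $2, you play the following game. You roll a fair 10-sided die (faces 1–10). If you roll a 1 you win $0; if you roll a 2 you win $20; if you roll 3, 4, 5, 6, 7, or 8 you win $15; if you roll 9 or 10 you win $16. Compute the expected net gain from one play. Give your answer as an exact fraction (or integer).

E[payout] = (1/10)·0 + (3/5)·15 + (1/5)·16 + (1/10)·20 = 71/5
Expected profit = 71/5 − 2 = 61/5

61/5 dollars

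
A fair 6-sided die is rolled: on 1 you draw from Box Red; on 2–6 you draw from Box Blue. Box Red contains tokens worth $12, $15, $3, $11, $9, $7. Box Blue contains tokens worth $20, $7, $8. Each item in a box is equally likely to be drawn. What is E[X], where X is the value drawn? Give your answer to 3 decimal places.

E[X | Box Red] = (12 + 15 + 3 + 11 + 9 + 7)/6 = 19/2
E[X | Box Blue] = (20 + 7 + 8)/3 = 35/3
E[X] = (1/6)·19/2 + (5/6)·35/3 = 407/36 ≈ 11.306

$11.306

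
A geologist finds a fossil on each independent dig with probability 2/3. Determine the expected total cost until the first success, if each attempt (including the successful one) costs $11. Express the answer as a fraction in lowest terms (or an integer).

E[#attempts] = 1/p = 3/2; E[cost] = 11·3/2 = 33/2.

33/2 dollars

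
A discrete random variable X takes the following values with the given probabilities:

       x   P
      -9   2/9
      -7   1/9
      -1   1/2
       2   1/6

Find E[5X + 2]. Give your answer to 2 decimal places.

E[5x+2] = (2/9)·(-43) + (1/9)·(-33) + (1/2)·(-3) + (1/6)·12
     = -229/18 ≈ -12.72

-12.72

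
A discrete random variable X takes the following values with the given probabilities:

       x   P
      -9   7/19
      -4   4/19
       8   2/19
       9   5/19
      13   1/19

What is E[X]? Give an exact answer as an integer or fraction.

E[X] = (7/19)·(-9) + (4/19)·(-4) + (2/19)·8 + (5/19)·9 + (1/19)·13
     = -5/19

-5/19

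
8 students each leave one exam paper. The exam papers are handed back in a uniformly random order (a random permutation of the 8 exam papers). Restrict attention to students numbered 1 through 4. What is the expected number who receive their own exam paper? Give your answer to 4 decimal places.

0.5000

Let Xᵢ = 1 if person i gets their own exam paper. For each i, P(Xᵢ=1) = 1/8.
By linearity of expectation, E[X₁+…+X_4] = 4·(1/8) = 1/2.
≈ 0.5000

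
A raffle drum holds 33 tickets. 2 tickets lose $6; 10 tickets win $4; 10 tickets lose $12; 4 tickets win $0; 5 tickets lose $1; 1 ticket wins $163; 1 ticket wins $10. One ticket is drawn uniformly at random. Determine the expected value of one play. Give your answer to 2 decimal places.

E[payout] = (2/33)·(-6) + (10/33)·4 + (10/33)·(-12) + (4/33)·0 + (5/33)·(-1) + (1/33)·163 + (1/33)·10 = 76/33
≈ $2.30

$2.30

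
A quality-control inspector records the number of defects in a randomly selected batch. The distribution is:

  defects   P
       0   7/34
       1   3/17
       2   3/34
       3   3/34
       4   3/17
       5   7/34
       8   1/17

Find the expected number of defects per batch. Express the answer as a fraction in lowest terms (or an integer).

48/17

E[X] = (7/34)·0 + (3/17)·1 + (3/34)·2 + (3/34)·3 + (3/17)·4 + (7/34)·5 + (1/17)·8
     = 48/17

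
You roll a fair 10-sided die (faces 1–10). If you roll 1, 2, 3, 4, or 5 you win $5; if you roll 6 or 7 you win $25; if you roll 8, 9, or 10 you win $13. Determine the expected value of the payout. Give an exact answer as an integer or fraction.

E[payout] = (1/2)·5 + (3/10)·13 + (1/5)·25 = 57/5

57/5 dollars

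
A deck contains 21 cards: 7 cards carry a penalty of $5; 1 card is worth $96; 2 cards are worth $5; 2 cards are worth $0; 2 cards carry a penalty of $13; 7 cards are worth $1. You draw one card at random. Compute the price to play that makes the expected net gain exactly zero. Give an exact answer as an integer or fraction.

E[payout] = (7/21)·(-5) + (1/21)·96 + (2/21)·5 + (2/21)·0 + (2/21)·(-13) + (7/21)·1 = 52/21
Fair fee = E[payout] = 52/21

52/21 dollars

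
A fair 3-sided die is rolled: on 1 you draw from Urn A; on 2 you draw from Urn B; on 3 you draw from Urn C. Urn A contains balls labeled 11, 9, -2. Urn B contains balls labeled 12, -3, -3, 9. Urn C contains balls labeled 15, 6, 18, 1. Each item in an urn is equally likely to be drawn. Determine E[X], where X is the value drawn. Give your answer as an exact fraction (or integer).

79/12

E[X | Urn A] = (11 + 9 − 2)/3 = 6
E[X | Urn B] = (12 − 3 − 3 + 9)/4 = 15/4
E[X | Urn C] = (15 + 6 + 18 + 1)/4 = 10
E[X] = (1/3)·6 + (1/3)·15/4 + (1/3)·10 = 79/12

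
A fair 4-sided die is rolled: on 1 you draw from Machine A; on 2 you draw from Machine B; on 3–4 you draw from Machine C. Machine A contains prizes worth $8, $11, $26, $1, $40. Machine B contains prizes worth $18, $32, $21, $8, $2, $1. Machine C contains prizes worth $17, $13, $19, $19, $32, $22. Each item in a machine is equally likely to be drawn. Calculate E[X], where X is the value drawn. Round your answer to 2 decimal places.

$17.88

E[X | Machine A] = (8 + 11 + 26 + 1 + 40)/5 = 86/5
E[X | Machine B] = (18 + 32 + 21 + 8 + 2 + 1)/6 = 41/3
E[X | Machine C] = (17 + 13 + 19 + 19 + 32 + 22)/6 = 61/3
E[X] = (1/4)·86/5 + (1/4)·41/3 + (1/2)·61/3 = 1073/60 ≈ 17.88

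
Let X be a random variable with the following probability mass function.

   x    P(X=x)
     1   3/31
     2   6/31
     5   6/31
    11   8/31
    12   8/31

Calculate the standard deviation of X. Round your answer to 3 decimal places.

E[X] = 229/31, E[X²] = 2297/31
Var(X) = E[X²] − (E[X])² = 2297/31 − 52441/961 = 18766/961
SD(X) = √(18766/961) ≈ 4.419

4.419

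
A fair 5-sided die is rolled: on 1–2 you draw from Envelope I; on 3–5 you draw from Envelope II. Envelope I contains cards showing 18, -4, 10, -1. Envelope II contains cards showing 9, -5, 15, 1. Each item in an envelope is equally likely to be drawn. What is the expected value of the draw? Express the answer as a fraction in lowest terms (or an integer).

53/10

E[X | Envelope I] = (18 − 4 + 10 − 1)/4 = 23/4
E[X | Envelope II] = (9 − 5 + 15 + 1)/4 = 5
E[X] = (2/5)·23/4 + (3/5)·5 = 53/10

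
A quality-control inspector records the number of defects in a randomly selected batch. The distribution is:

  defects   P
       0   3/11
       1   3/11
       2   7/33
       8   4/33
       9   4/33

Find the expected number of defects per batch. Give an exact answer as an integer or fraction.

91/33

E[X] = (3/11)·0 + (3/11)·1 + (7/33)·2 + (4/33)·8 + (4/33)·9
     = 91/33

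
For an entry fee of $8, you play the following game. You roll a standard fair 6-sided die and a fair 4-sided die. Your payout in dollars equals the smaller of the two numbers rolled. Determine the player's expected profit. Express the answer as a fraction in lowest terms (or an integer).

Distribution of the smaller of the two numbers rolled: 1 w.p. 3/8, 2 w.p. 7/24, 3 w.p. 5/24, 4 w.p. 1/8
E[payout] = (3/8)·1 + (7/24)·2 + (5/24)·3 + (1/8)·4 = 25/12
Expected profit = 25/12 − 8 = -71/12

-71/12 dollars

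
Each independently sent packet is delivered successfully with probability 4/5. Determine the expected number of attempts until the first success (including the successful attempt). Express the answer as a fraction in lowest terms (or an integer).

5/4

For a geometric distribution, E[trials] = 1/p = 1/(4/5) = 5/4.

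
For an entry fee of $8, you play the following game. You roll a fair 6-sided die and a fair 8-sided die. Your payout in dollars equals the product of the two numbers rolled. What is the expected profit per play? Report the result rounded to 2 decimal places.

$7.75

Distribution of the product of the two numbers rolled: 1 w.p. 1/48, 2 w.p. 1/24, 3 w.p. 1/24, 4 w.p. 1/16, 5 w.p. 1/24, 6 w.p. 1/12, …
E[payout] = (1/48)·1 + (1/24)·2 + (1/24)·3 + (1/16)·4 + (1/24)·5 + (1/12)·6 + (1/48)·7 + (1/16)·8 + (1/48)·9 + (1/24)·10 + (1/12)·12 + (1/48)·14 + (1/24)·15 + (1/24)·16 + (1/24)·18 + (1/24)·20 + (1/48)·21 + (1/16)·24 + (1/48)·25 + (1/48)·28 + (1/24)·30 + (1/48)·32 + (1/48)·35 + (1/48)·36 + (1/48)·40 + (1/48)·42 + (1/48)·48 = 63/4
Expected profit = 63/4 − 8 = 31/4 ≈ $7.75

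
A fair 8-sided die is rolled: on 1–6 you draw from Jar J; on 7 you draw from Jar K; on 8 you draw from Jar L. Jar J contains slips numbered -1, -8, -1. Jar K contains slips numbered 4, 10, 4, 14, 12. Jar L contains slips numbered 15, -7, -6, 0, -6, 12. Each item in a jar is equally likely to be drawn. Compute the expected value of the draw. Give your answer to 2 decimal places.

-1.23

E[X | Jar J] = (-1 − 8 − 1)/3 = -10/3
E[X | Jar K] = (4 + 10 + 4 + 14 + 12)/5 = 44/5
E[X | Jar L] = (15 − 7 − 6 + 0 − 6 + 12)/6 = 4/3
E[X] = (3/4)·(-10/3) + (1/8)·44/5 + (1/8)·4/3 = -37/30 ≈ -1.23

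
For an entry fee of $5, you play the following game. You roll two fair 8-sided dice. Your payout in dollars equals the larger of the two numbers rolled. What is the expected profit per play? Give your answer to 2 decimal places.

Distribution of the larger of the two numbers rolled: 1 w.p. 1/64, 2 w.p. 3/64, 3 w.p. 5/64, 4 w.p. 7/64, 5 w.p. 9/64, 6 w.p. 11/64, …
E[payout] = (1/64)·1 + (3/64)·2 + (5/64)·3 + (7/64)·4 + (9/64)·5 + (11/64)·6 + (13/64)·7 + (15/64)·8 = 93/16
Expected profit = 93/16 − 5 = 13/16 ≈ $0.81

$0.81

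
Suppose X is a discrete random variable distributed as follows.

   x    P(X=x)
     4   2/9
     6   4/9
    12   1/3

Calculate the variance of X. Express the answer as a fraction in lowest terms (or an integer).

848/81

E[X] = (2/9)·4 + (4/9)·6 + (1/3)·12 = 68/9
E[X²] = (2/9)·16 + (4/9)·36 + (1/3)·144 = 608/9
Var(X) = 608/9 − (68/9)² = 848/81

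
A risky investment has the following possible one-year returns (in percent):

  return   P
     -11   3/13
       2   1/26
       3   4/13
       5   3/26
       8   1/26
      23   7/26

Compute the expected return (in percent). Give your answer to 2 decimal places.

5.54

E[X] = (3/13)·(-11) + (1/26)·2 + (4/13)·3 + (3/26)·5 + (1/26)·8 + (7/26)·23
     = 72/13 ≈ 5.54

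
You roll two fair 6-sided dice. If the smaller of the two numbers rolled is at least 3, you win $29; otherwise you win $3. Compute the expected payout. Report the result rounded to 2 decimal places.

$14.56

E[payout] = (5/9)·3 + (4/9)·29 = 131/9
≈ $14.56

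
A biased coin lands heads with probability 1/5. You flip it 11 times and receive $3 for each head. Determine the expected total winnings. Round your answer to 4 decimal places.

E[#heads] = 11·1/5 = 11/5 (linearity over flips).
E[winnings] = 3·11/5 = 33/5.
≈ 6.6000

$6.6000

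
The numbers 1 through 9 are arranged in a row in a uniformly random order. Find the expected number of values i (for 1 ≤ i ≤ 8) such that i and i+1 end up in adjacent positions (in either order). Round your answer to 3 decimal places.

For each i ∈ {1,…,8}, let Xᵢ = 1 if i and i+1 are adjacent. P(Xᵢ=1) = 2·(9−1)!/9! = 2/9.
By linearity, E[ΣXᵢ] = (8)·(2/9) = 16/9.
≈ 1.778

1.778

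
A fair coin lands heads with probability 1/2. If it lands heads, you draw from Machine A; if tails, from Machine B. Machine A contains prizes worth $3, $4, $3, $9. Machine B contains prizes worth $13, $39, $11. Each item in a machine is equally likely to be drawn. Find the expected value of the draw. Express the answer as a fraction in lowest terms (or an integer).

103/8 dollars

E[X | Machine A] = (3 + 4 + 3 + 9)/4 = 19/4
E[X | Machine B] = (13 + 39 + 11)/3 = 21
E[X] = (1/2)·19/4 + (1/2)·21 = 103/8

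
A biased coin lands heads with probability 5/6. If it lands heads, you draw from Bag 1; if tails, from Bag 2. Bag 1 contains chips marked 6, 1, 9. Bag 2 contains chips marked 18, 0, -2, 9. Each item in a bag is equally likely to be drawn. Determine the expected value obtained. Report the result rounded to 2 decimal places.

5.49

E[X | Bag 1] = (6 + 1 + 9)/3 = 16/3
E[X | Bag 2] = (18 + 0 − 2 + 9)/4 = 25/4
E[X] = (5/6)·16/3 + (1/6)·25/4 = 395/72 ≈ 5.49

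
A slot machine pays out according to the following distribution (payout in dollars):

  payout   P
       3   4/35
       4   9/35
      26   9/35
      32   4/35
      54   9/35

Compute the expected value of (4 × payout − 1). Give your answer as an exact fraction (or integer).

507/5

E[4x-1] = (4/35)·11 + (9/35)·15 + (9/35)·103 + (4/35)·127 + (9/35)·215
     = 507/5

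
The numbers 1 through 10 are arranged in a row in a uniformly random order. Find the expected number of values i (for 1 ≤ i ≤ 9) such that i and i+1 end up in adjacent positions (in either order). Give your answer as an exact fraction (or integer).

9/5

For each i ∈ {1,…,9}, let Xᵢ = 1 if i and i+1 are adjacent. P(Xᵢ=1) = 2·(10−1)!/10! = 2/10.
By linearity, E[ΣXᵢ] = (9)·(2/10) = 9/5.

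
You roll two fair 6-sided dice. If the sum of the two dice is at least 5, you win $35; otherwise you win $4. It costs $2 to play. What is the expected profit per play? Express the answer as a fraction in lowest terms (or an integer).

E[payout] = (1/6)·4 + (5/6)·35 = 179/6
Expected profit = 179/6 − 2 = 167/6

167/6 dollars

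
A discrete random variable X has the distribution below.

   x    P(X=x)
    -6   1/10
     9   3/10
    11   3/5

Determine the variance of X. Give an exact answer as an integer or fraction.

2481/100

E[X] = (1/10)·(-6) + (3/10)·9 + (3/5)·11 = 87/10
E[X²] = (1/10)·36 + (3/10)·81 + (3/5)·121 = 201/2
Var(X) = 201/2 − (87/10)² = 2481/100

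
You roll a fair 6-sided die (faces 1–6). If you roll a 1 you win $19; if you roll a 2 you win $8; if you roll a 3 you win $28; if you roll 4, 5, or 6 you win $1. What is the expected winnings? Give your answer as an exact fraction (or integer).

E[payout] = (1/2)·1 + (1/6)·8 + (1/6)·19 + (1/6)·28 = 29/3

29/3 dollars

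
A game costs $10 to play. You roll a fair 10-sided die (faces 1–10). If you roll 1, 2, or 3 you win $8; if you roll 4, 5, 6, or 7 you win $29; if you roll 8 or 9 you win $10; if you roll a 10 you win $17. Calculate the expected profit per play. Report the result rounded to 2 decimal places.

E[payout] = (3/10)·8 + (1/5)·10 + (1/10)·17 + (2/5)·29 = 177/10
Expected profit = 177/10 − 10 = 77/10 ≈ $7.70

$7.70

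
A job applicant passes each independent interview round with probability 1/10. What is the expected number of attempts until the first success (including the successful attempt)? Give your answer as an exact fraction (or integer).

For a geometric distribution, E[trials] = 1/p = 1/(1/10) = 10.

10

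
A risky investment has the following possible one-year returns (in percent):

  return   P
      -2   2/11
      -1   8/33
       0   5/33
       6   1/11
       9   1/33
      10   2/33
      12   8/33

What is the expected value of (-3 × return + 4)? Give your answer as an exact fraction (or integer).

E[-3x+4] = (2/11)·10 + (8/33)·7 + (5/33)·4 + (1/11)·(-14) + (1/33)·(-23) + (2/33)·(-26) + (8/33)·(-32)
     = -79/11

-79/11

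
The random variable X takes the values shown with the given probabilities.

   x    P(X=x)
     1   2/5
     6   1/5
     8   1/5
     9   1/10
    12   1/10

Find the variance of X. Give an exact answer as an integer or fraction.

1481/100

E[X] = (2/5)·1 + (1/5)·6 + (1/5)·8 + (1/10)·9 + (1/10)·12 = 53/10
E[X²] = (2/5)·1 + (1/5)·36 + (1/5)·64 + (1/10)·81 + (1/10)·144 = 429/10
Var(X) = 429/10 − (53/10)² = 1481/100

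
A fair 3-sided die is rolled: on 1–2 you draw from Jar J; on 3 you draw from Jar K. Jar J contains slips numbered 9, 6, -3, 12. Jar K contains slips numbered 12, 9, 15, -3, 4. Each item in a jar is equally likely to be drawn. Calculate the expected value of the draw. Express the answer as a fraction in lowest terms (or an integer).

97/15

E[X | Jar J] = (9 + 6 − 3 + 12)/4 = 6
E[X | Jar K] = (12 + 9 + 15 − 3 + 4)/5 = 37/5
E[X] = (2/3)·6 + (1/3)·37/5 = 97/15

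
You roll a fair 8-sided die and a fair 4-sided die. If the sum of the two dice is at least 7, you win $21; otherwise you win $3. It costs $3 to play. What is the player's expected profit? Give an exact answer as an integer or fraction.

81/8 dollars

E[payout] = (7/16)·3 + (9/16)·21 = 105/8
Expected profit = 105/8 − 3 = 81/8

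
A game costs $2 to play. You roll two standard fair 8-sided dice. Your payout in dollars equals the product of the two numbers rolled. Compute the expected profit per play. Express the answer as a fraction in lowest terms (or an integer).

Distribution of the product of the two numbers rolled: 1 w.p. 1/64, 2 w.p. 1/32, 3 w.p. 1/32, 4 w.p. 3/64, 5 w.p. 1/32, 6 w.p. 1/16, …
E[payout] = (1/64)·1 + (1/32)·2 + (1/32)·3 + (3/64)·4 + (1/32)·5 + (1/16)·6 + (1/32)·7 + (1/16)·8 + (1/64)·9 + (1/32)·10 + (1/16)·12 + (1/32)·14 + (1/32)·15 + (3/64)·16 + (1/32)·18 + (1/32)·20 + (1/32)·21 + (1/16)·24 + (1/64)·25 + (1/32)·28 + (1/32)·30 + (1/32)·32 + (1/32)·35 + (1/64)·36 + (1/32)·40 + (1/32)·42 + (1/32)·48 + (1/64)·49 + (1/32)·56 + (1/64)·64 = 81/4
Expected profit = 81/4 − 2 = 73/4

73/4 dollars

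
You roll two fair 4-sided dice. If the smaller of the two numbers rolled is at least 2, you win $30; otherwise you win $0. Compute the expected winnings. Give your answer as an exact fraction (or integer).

135/8 dollars

E[payout] = (7/16)·0 + (9/16)·30 = 135/8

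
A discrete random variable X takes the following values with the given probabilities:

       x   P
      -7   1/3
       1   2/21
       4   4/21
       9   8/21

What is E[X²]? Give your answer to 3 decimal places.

E[X²] = (1/3)·49 + (2/21)·1 + (4/21)·16 + (8/21)·81
     = 151/3 ≈ 50.333

50.333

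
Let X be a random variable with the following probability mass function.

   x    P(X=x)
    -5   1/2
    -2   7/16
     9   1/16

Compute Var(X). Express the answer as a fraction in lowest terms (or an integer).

E[X] = (1/2)·(-5) + (7/16)·(-2) + (1/16)·9 = -45/16
E[X²] = (1/2)·25 + (7/16)·4 + (1/16)·81 = 309/16
Var(X) = 309/16 − (-45/16)² = 2919/256

2919/256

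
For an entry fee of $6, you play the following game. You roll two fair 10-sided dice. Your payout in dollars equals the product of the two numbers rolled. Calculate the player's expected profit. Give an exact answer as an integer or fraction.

Distribution of the product of the two numbers rolled: 1 w.p. 1/100, 2 w.p. 1/50, 3 w.p. 1/50, 4 w.p. 3/100, 5 w.p. 1/50, 6 w.p. 1/25, …
E[payout] = (1/100)·1 + (1/50)·2 + (1/50)·3 + (3/100)·4 + (1/50)·5 + (1/25)·6 + (1/50)·7 + (1/25)·8 + (3/100)·9 + (1/25)·10 + (1/25)·12 + (1/50)·14 + (1/50)·15 + (3/100)·16 + (1/25)·18 + (1/25)·20 + (1/50)·21 + (1/25)·24 + (1/100)·25 + (1/50)·27 + (1/50)·28 + (1/25)·30 + (1/50)·32 + (1/50)·35 + (3/100)·36 + (1/25)·40 + (1/50)·42 + (1/50)·45 + (1/50)·48 + (1/100)·49 + (1/50)·50 + (1/50)·54 + (1/50)·56 + (1/50)·60 + (1/50)·63 + (1/100)·64 + (1/50)·70 + (1/50)·72 + (1/50)·80 + (1/100)·81 + (1/50)·90 + (1/100)·100 = 121/4
Expected profit = 121/4 − 6 = 97/4

97/4 dollars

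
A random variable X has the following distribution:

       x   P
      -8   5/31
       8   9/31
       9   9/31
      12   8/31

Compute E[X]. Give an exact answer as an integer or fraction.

209/31

E[X] = (5/31)·(-8) + (9/31)·8 + (9/31)·9 + (8/31)·12
     = 209/31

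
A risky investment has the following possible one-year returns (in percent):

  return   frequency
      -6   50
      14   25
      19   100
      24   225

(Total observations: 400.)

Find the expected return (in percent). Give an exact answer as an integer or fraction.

Total = 400, so P(return=-6) = 50/400, etc.
E[X] = (1/8)·(-6) + (1/16)·14 + (1/4)·19 + (9/16)·24
     = 147/8

147/8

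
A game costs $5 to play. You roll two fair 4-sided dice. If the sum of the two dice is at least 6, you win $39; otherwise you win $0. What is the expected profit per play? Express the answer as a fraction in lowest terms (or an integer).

77/8 dollars

E[payout] = (5/8)·0 + (3/8)·39 = 117/8
Expected profit = 117/8 − 5 = 77/8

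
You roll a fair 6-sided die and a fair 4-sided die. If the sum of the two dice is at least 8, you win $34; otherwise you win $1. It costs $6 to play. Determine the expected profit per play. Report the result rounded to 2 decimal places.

$3.25

E[payout] = (3/4)·1 + (1/4)·34 = 37/4
Expected profit = 37/4 − 6 = 13/4 ≈ $3.25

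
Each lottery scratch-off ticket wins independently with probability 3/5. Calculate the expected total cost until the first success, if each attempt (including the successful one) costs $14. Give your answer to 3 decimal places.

E[#attempts] = 1/p = 5/3; E[cost] = 14·5/3 = 70/3.
≈ 23.333

$23.333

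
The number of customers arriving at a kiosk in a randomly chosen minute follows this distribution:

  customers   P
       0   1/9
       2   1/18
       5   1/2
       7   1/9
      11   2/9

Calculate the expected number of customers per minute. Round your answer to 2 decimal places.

E[X] = (1/9)·0 + (1/18)·2 + (1/2)·5 + (1/9)·7 + (2/9)·11
     = 35/6 ≈ 5.83

5.83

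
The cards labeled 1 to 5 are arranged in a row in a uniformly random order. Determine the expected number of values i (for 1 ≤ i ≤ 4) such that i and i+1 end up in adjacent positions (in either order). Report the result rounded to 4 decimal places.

For each i ∈ {1,…,4}, let Xᵢ = 1 if i and i+1 are adjacent. P(Xᵢ=1) = 2·(5−1)!/5! = 2/5.
By linearity, E[ΣXᵢ] = (4)·(2/5) = 8/5.
≈ 1.6000

1.6000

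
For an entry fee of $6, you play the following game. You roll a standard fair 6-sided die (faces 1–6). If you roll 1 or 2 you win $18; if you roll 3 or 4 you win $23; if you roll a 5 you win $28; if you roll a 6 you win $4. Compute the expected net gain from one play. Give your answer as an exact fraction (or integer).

$13

E[payout] = (1/6)·4 + (1/3)·18 + (1/3)·23 + (1/6)·28 = 19
Expected profit = 19 − 6 = 13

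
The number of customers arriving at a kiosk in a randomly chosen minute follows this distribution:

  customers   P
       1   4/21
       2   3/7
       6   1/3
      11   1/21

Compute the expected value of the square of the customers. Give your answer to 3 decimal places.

19.667

E[X²] = (4/21)·1 + (3/7)·4 + (1/3)·36 + (1/21)·121
     = 59/3 ≈ 19.667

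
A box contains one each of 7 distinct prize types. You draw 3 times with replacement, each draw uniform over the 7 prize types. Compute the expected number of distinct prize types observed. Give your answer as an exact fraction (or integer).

Let Xⱼ=1 if type j appears at least once. P(Xⱼ=1) = 1 − ((7−1)/7)^3 = 127/343.
E[#distinct] = 7·127/343 = 127/49.

127/49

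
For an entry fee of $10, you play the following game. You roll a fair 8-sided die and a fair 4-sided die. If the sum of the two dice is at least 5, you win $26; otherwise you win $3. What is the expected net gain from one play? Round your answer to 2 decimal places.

$11.69

E[payout] = (3/16)·3 + (13/16)·26 = 347/16
Expected profit = 347/16 − 10 = 187/16 ≈ $11.69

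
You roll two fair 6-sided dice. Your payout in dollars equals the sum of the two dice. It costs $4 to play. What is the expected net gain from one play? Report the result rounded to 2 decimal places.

Distribution of the sum of the two dice: 2 w.p. 1/36, 3 w.p. 1/18, 4 w.p. 1/12, 5 w.p. 1/9, 6 w.p. 5/36, 7 w.p. 1/6, …
E[payout] = (1/36)·2 + (1/18)·3 + (1/12)·4 + (1/9)·5 + (5/36)·6 + (1/6)·7 + (5/36)·8 + (1/9)·9 + (1/12)·10 + (1/18)·11 + (1/36)·12 = 7
Expected profit = 7 − 4 = 3 ≈ $3.00

$3.00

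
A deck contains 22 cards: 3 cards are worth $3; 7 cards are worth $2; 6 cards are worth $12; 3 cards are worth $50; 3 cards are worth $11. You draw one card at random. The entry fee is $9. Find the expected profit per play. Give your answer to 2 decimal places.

E[payout] = (3/22)·3 + (7/22)·2 + (6/22)·12 + (3/22)·50 + (3/22)·11 = 139/11
Expected profit = 139/11 − 9 = 40/11 ≈ $3.64

$3.64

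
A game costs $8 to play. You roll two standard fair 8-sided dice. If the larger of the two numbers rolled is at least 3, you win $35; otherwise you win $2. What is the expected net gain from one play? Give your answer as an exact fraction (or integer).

E[payout] = (1/16)·2 + (15/16)·35 = 527/16
Expected profit = 527/16 − 8 = 399/16

399/16 dollars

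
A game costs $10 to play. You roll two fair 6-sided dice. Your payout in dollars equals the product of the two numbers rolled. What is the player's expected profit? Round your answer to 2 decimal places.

Distribution of the product of the two numbers rolled: 1 w.p. 1/36, 2 w.p. 1/18, 3 w.p. 1/18, 4 w.p. 1/12, 5 w.p. 1/18, 6 w.p. 1/9, …
E[payout] = (1/36)·1 + (1/18)·2 + (1/18)·3 + (1/12)·4 + (1/18)·5 + (1/9)·6 + (1/18)·8 + (1/36)·9 + (1/18)·10 + (1/9)·12 + (1/18)·15 + (1/36)·16 + (1/18)·18 + (1/18)·20 + (1/18)·24 + (1/36)·25 + (1/18)·30 + (1/36)·36 = 49/4
Expected profit = 49/4 − 10 = 9/4 ≈ $2.25

$2.25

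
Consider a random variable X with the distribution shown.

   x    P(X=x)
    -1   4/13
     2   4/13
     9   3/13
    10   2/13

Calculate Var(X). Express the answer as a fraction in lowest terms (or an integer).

E[X] = (4/13)·(-1) + (4/13)·2 + (3/13)·9 + (2/13)·10 = 51/13
E[X²] = (4/13)·1 + (4/13)·4 + (3/13)·81 + (2/13)·100 = 463/13
Var(X) = 463/13 − (51/13)² = 3418/169

3418/169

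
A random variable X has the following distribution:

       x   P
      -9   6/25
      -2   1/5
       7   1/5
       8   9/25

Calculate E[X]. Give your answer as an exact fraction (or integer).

E[X] = (6/25)·(-9) + (1/5)·(-2) + (1/5)·7 + (9/25)·8
     = 43/25

43/25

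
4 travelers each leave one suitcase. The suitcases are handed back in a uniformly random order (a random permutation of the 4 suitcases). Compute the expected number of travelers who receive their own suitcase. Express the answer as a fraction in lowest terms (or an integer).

Let Xᵢ = 1 if person i gets their own suitcase. For each i, P(Xᵢ=1) = 1/4.
By linearity of expectation, E[X₁+…+X_4] = 4·(1/4) = 1.

1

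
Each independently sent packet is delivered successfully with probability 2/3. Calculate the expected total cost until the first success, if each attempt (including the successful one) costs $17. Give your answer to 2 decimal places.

$25.50

E[#attempts] = 1/p = 3/2; E[cost] = 17·3/2 = 51/2.
≈ 25.50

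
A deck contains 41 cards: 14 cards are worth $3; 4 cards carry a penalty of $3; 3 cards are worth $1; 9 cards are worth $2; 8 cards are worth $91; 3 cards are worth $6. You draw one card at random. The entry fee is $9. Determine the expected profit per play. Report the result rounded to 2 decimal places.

E[payout] = (14/41)·3 + (4/41)·(-3) + (3/41)·1 + (9/41)·2 + (8/41)·91 + (3/41)·6 = 797/41
Expected profit = 797/41 − 9 = 428/41 ≈ $10.44

$10.44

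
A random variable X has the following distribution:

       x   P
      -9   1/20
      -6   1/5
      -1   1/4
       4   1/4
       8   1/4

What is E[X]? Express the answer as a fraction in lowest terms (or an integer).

E[X] = (1/20)·(-9) + (1/5)·(-6) + (1/4)·(-1) + (1/4)·4 + (1/4)·8
     = 11/10

11/10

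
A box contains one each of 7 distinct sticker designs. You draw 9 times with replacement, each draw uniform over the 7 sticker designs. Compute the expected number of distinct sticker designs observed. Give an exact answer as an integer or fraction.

30275911/5764801

Let Xⱼ=1 if type j appears at least once. P(Xⱼ=1) = 1 − ((7−1)/7)^9 = 30275911/40353607.
E[#distinct] = 7·30275911/40353607 = 30275911/5764801.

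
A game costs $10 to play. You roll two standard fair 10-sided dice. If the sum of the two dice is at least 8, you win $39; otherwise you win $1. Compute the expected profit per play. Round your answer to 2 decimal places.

$21.02

E[payout] = (21/100)·1 + (79/100)·39 = 1551/50
Expected profit = 1551/50 − 10 = 1051/50 ≈ $21.02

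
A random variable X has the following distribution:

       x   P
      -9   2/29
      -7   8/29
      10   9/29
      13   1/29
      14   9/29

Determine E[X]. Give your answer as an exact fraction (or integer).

155/29

E[X] = (2/29)·(-9) + (8/29)·(-7) + (9/29)·10 + (1/29)·13 + (9/29)·14
     = 155/29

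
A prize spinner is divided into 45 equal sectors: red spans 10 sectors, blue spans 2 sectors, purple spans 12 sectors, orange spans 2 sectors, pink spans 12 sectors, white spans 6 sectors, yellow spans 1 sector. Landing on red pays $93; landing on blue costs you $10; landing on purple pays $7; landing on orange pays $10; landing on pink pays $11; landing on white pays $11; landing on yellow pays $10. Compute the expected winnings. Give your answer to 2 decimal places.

E[payout] = (10/45)·93 + (2/45)·(-10) + (12/45)·7 + (2/45)·10 + (12/45)·11 + (6/45)·11 + (1/45)·10 = 1222/45
≈ $27.16

$27.16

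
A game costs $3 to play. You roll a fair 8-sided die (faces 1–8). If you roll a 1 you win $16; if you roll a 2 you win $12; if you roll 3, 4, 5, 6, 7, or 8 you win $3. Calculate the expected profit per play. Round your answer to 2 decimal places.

E[payout] = (3/4)·3 + (1/8)·12 + (1/8)·16 = 23/4
Expected profit = 23/4 − 3 = 11/4 ≈ $2.75

$2.75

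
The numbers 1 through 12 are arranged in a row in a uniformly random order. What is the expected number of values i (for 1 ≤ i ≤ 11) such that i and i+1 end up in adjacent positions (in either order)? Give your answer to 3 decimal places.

1.833

For each i ∈ {1,…,11}, let Xᵢ = 1 if i and i+1 are adjacent. P(Xᵢ=1) = 2·(12−1)!/12! = 2/12.
By linearity, E[ΣXᵢ] = (11)·(2/12) = 11/6.
≈ 1.833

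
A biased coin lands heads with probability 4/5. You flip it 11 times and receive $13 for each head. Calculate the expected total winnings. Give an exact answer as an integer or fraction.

E[#heads] = 11·4/5 = 44/5 (linearity over flips).
E[winnings] = 13·44/5 = 572/5.

572/5 dollars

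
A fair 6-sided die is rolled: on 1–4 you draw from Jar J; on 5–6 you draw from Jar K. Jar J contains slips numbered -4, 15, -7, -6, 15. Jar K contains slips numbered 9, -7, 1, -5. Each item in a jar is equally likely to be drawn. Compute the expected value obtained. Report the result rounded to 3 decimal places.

1.567

E[X | Jar J] = (-4 + 15 − 7 − 6 + 15)/5 = 13/5
E[X | Jar K] = (9 − 7 + 1 − 5)/4 = -1/2
E[X] = (2/3)·13/5 + (1/3)·(-1/2) = 47/30 ≈ 1.567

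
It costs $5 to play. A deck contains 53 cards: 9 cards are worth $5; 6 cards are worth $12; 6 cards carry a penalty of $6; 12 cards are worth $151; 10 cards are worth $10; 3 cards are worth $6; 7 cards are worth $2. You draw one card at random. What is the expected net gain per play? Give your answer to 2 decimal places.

E[payout] = (9/53)·5 + (6/53)·12 + (6/53)·(-6) + (12/53)·151 + (10/53)·10 + (3/53)·6 + (7/53)·2 = 2025/53
Expected profit = 2025/53 − 5 = 1760/53 ≈ $33.21

$33.21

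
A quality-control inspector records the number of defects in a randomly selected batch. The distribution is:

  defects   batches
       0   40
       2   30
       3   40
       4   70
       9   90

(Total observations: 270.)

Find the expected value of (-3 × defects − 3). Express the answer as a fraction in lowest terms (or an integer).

Total = 270, so P(defects=0) = 40/270, etc.
E[-3x-3] = (4/27)·(-3) + (1/9)·(-9) + (4/27)·(-12) + (7/27)·(-15) + (1/3)·(-30)
     = -154/9

-154/9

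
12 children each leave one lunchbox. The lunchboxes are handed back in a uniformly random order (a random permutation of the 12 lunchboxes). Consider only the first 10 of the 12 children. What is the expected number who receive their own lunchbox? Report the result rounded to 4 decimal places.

0.8333

Let Xᵢ = 1 if person i gets their own lunchbox. For each i, P(Xᵢ=1) = 1/12.
By linearity of expectation, E[X₁+…+X_10] = 10·(1/12) = 5/6.
≈ 0.8333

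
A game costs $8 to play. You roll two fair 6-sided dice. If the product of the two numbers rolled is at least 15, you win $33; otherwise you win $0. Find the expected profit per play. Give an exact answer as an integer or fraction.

E[payout] = (23/36)·0 + (13/36)·33 = 143/12
Expected profit = 143/12 − 8 = 47/12

47/12 dollars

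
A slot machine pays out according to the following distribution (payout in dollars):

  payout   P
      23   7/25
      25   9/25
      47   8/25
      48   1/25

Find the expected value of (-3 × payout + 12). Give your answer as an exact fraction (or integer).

E[-3x+12] = (7/25)·(-57) + (9/25)·(-63) + (8/25)·(-129) + (1/25)·(-132)
     = -426/5

-426/5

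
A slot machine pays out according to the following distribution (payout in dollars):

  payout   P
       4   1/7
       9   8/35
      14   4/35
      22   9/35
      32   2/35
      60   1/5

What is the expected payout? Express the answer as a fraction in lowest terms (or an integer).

E[X] = (1/7)·4 + (8/35)·9 + (4/35)·14 + (9/35)·22 + (2/35)·32 + (1/5)·60
     = 166/7

166/7 dollars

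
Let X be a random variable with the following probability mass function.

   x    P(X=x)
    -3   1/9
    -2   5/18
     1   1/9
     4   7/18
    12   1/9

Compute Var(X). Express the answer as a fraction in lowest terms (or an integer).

E[X] = (1/9)·(-3) + (5/18)·(-2) + (1/9)·1 + (7/18)·4 + (1/9)·12 = 19/9
E[X²] = (1/9)·9 + (5/18)·4 + (1/9)·1 + (7/18)·16 + (1/9)·144 = 220/9
Var(X) = 220/9 − (19/9)² = 1619/81

1619/81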